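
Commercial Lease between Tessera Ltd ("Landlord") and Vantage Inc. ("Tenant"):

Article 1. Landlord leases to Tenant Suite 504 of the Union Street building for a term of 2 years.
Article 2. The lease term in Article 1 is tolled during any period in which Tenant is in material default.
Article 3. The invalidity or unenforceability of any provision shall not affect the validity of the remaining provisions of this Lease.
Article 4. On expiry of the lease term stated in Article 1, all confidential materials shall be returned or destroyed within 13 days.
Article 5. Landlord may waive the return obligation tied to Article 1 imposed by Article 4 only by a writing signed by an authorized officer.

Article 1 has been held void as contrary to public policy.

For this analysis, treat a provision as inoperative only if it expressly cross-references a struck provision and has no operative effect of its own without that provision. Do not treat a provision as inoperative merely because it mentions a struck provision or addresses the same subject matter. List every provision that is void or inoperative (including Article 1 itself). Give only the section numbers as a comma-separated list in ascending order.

Article 1 is struck. Article 2 has no operative effect of its own apart from Article 1 and is therefore inoperative. Article 4 has no operative effect of its own apart from Article 1 and is therefore inoperative. Article 5 has no operative effect of its own apart from Article 4 and is therefore inoperative. Under the severability clause in Article 3, the remaining provisions continue in force. Only Article 3 remains in effect.

1, 2, 4, 5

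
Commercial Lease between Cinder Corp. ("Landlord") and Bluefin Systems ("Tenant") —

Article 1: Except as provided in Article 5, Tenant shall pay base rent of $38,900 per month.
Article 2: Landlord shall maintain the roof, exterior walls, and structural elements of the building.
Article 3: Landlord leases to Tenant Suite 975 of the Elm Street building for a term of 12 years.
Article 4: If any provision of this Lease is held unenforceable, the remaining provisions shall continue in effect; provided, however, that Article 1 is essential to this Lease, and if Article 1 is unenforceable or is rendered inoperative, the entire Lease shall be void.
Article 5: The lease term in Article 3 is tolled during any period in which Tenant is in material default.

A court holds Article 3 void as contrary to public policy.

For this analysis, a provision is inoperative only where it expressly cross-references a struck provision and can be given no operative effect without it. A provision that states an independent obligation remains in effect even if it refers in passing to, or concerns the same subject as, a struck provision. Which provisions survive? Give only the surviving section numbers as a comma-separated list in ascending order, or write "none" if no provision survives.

1, 2, 4

Article 3 is struck. Article 5 does nothing except set the tolling of the lease term by reference to Article 3; with Article 3 gone it has no independent effect and is inoperative. Although Article 1 refers to Article 5, its operative terms do not depend on Article 5, so it remains in effect. Article 4 makes Article 1 an essential term, but Article 1 is unaffected, so the severability proviso in Article 4 preserves the remaining provisions. That leaves Article 1, Article 2, and Article 4 in effect.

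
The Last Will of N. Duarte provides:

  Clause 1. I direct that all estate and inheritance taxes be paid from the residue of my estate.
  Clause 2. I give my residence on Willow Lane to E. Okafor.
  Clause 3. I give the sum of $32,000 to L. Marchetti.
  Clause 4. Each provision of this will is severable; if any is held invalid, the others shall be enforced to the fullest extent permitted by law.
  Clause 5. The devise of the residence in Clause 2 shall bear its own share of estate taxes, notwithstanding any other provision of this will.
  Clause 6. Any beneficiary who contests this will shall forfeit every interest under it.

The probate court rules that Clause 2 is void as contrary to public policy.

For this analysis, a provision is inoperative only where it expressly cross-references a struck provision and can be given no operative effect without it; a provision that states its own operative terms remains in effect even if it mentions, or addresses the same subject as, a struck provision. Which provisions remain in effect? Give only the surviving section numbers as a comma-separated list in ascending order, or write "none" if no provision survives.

Clause 2 is struck. Clause 5 operates only by reference to Clause 2, so it falls with Clause 2. Clause 4 is a severability clause and preserves every provision that can still be given independent effect. The provisions still in force are Clause 1, Clause 3, Clause 4, and Clause 6.

1, 3, 4, 6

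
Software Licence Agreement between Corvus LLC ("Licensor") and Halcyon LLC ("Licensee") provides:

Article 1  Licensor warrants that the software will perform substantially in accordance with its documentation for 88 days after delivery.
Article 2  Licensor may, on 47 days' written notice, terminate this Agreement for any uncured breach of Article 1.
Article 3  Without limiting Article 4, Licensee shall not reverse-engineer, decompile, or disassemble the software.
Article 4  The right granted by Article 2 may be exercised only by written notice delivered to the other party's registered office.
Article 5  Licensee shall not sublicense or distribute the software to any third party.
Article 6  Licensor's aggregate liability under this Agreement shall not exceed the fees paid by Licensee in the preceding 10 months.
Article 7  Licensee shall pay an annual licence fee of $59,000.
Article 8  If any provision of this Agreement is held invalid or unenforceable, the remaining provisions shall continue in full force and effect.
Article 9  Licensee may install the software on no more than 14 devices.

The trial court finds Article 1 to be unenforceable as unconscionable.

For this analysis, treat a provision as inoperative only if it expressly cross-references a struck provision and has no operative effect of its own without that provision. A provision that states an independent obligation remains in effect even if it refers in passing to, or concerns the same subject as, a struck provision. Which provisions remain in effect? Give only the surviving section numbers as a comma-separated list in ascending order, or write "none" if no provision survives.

3, 5, 6, 7, 8, 9

Article 1 is struck. Article 2 has no operative effect of its own apart from Article 1 and is therefore inoperative. The only function of Article 4 is the notice requirement for Article 2, so it cannot stand once Article 2 is removed. Article 3 mentions Article 4 but its own obligation stands independently of Article 4, so Article 3 is not affected. Article 8 is a severability clause and preserves every provision that can still be given independent effect. The provisions still in force are Article 3, Article 5, Article 6, Article 7, Article 8, and Article 9.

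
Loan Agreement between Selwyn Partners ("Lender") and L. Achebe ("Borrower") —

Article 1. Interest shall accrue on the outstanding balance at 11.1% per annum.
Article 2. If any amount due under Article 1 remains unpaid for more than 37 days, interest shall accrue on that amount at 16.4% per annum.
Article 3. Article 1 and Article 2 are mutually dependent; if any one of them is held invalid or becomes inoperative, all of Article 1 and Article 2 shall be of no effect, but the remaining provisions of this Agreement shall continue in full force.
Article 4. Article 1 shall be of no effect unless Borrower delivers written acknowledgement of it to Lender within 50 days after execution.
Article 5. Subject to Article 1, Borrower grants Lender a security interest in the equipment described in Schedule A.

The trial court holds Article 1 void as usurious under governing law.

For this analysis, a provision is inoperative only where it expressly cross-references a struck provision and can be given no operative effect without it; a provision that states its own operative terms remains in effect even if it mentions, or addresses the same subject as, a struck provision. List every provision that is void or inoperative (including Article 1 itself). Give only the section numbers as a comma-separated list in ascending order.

1, 2, 4

Article 1 is struck. Article 2 has no operative effect of its own apart from Article 1 and is therefore inoperative. Article 4 operates only by reference to Article 1, so it falls with Article 1. Article 5 mentions Article 1 but its own obligation stands independently of Article 1, so Article 5 is not affected. Article 3 declares Article 1 and Article 2 mutually dependent; since one of them has fallen, all of them are of no effect. The remainder continues in force under Article 3. That leaves Article 3 and Article 5 in effect.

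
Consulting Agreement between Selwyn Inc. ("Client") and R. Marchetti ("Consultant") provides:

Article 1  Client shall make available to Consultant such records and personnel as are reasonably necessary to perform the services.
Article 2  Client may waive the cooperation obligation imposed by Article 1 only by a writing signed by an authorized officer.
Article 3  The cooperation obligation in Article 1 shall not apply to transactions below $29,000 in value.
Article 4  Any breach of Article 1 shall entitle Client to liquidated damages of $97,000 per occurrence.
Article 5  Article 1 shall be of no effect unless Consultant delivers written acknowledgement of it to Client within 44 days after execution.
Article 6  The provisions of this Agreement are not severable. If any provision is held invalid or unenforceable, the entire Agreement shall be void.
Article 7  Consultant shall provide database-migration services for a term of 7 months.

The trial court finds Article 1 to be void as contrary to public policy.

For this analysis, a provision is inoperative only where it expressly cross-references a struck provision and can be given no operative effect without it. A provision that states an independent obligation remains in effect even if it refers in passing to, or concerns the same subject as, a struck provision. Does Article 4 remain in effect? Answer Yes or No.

Article 1 is struck. Article 2 merely fixes the waiver condition for Article 1; with Article 1 gone it has nothing to operate on and falls away. Article 3 operates only by reference to Article 1, so it falls with Article 1. The whole of Article 4 is the liquidated-damages amount, defined by reference to Article 1, so Article 4 cannot stand once Article 1 is removed. Article 5 has no operative effect of its own apart from Article 1 and is therefore inoperative. Article 6 provides that the Agreement is not severable, so the invalidity of any one provision voids the entire Agreement. No provision of the Agreement survives. Article 4 is among the inoperative provisions, so the answer is no.

No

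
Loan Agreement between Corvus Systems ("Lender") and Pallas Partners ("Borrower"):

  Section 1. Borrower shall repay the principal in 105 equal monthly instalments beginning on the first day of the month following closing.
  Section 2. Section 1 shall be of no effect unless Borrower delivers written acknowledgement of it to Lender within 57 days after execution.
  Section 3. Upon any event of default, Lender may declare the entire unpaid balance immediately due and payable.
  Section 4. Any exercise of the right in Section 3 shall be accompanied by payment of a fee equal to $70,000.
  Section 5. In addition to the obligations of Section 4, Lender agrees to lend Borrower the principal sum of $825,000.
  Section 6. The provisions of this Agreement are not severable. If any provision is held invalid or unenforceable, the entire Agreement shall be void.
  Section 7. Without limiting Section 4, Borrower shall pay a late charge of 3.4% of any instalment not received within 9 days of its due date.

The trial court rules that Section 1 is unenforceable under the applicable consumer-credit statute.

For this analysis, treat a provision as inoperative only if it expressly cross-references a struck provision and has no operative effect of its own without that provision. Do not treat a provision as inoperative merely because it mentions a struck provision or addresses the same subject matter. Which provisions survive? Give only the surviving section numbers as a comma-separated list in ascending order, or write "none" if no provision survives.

none

Section 1 is struck. Section 2 merely fixes the acknowledgement condition for Section 1; with Section 1 gone it has nothing to operate on and falls away. Section 6 provides that the Agreement is not severable, so the invalidity of any one provision voids the entire Agreement. No provision of the Agreement survives.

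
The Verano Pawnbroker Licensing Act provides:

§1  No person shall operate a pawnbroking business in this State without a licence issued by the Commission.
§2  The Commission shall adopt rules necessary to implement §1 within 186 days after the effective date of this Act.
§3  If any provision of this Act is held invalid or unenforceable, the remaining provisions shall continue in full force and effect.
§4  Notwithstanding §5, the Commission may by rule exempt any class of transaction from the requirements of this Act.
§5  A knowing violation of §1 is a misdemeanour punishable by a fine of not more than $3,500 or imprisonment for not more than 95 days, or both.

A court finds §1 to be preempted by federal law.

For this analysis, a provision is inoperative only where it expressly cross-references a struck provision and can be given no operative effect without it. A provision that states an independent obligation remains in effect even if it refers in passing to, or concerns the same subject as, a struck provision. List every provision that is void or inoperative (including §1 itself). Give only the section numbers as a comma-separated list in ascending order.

1, 2, 5

§1 is struck. The only function of §2 is the rulemaking mandate for §1, so it cannot stand once §1 is removed. §5 has no operative effect of its own apart from §1 and is therefore inoperative. Although §4 refers to §5, its operative terms do not depend on §5, so it remains in effect. Under the severability clause in §3, the remaining provisions continue in force. §3 and §4 remain in effect.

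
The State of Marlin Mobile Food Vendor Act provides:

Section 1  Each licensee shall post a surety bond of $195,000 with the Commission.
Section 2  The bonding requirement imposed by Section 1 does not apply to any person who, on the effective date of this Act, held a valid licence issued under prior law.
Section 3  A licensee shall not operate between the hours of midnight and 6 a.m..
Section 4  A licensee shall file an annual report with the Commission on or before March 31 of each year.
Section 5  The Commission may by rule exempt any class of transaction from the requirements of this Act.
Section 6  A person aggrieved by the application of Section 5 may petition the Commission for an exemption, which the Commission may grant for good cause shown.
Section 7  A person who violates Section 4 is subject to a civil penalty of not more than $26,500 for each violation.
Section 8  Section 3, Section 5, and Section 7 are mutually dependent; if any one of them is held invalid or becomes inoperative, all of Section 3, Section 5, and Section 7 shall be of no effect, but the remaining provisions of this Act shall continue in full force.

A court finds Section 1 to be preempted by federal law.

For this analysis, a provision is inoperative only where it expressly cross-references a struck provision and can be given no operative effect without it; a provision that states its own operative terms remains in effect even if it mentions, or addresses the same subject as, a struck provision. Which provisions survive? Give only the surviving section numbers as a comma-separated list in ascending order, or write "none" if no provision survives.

3, 4, 5, 6, 7, 8

Section 1 is struck. Section 2 has no operative effect of its own apart from Section 1 and is therefore inoperative. Section 8 ties Section 3, Section 5, and Section 7 together, but none of those is affected here; the remaining provisions continue in force under Section 8. Section 3, Section 4, Section 5, Section 6, Section 7, and Section 8 remain in effect.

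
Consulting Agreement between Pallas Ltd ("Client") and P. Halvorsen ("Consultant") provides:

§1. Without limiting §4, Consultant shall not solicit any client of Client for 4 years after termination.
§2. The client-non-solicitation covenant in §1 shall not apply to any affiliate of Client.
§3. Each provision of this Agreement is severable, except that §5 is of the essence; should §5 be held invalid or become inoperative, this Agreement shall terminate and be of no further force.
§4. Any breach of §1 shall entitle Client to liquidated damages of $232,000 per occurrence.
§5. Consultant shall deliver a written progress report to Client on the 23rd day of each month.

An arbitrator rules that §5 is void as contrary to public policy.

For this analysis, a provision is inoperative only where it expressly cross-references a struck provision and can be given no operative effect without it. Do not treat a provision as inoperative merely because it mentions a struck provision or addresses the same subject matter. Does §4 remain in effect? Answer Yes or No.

No

§5 is struck. No other provision's operative terms depend on §5. §3 makes §5 an essential term, and §5 is the provision held invalid; under §3, the entire Agreement is therefore void. No provision of the Agreement survives. §4 is among the inoperative provisions, so the answer is no.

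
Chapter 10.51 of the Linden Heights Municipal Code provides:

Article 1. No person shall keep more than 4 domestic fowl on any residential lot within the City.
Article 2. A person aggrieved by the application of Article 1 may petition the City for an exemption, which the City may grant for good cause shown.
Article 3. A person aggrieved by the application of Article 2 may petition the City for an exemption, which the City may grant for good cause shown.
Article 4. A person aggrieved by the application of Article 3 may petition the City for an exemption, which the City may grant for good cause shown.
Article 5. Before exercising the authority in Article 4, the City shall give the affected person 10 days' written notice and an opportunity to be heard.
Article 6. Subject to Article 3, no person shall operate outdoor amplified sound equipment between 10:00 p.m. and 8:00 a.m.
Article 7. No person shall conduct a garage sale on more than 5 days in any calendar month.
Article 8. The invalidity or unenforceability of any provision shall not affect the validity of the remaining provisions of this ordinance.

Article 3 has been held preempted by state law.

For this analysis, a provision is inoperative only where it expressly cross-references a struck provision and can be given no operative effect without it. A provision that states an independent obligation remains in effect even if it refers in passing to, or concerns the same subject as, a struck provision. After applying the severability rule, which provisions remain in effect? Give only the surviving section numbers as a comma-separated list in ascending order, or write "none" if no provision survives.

Article 3 is struck. Article 4 operates only by reference to Article 3, so it falls with Article 3. Article 5 has no operative effect of its own apart from Article 4 and is therefore inoperative. Article 6 mentions Article 3 but its own obligation stands independently of Article 3, so Article 6 is not affected. Article 8 is a severability clause and preserves every provision that can still be given independent effect. That leaves Article 1, Article 2, Article 6, Article 7, and Article 8 in effect.

1, 2, 6, 7, 8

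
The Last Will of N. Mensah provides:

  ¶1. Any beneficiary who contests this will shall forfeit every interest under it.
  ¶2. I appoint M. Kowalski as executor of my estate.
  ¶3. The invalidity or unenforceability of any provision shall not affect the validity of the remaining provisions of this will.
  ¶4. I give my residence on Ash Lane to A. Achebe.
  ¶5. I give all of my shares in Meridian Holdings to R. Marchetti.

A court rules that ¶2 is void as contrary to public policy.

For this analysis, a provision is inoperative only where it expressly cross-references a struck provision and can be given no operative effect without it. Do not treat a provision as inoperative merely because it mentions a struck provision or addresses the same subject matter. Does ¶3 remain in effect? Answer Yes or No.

¶2 is struck. Nothing else in the will is defined by reference to ¶2. ¶3 is a severability clause and preserves every provision that can still be given independent effect. That leaves ¶1, ¶3, ¶4, and ¶5 in effect. ¶3 is among the surviving provisions, so the answer is yes.

Yes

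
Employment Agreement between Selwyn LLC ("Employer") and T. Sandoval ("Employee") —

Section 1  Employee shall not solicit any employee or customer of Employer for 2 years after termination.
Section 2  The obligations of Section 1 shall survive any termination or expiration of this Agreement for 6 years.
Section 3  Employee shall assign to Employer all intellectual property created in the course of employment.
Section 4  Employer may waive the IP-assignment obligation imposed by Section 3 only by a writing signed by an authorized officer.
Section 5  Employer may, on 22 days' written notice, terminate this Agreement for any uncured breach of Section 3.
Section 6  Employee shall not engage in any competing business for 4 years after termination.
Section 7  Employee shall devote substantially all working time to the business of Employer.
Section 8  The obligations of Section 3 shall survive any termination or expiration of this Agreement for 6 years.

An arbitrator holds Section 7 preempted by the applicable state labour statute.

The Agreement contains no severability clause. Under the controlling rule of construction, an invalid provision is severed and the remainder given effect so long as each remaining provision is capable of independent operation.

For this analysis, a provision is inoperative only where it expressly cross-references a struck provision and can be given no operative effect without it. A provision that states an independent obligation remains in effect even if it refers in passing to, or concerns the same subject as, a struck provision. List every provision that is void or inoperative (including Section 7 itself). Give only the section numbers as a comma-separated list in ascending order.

Section 7 is struck. No other provision's operative terms depend on Section 7. Under the stated default rule, only provisions that cannot operate independently fall away; the rest are enforced. Section 1, Section 2, Section 3, Section 4, Section 5, Section 6, and Section 8 remain in effect.

7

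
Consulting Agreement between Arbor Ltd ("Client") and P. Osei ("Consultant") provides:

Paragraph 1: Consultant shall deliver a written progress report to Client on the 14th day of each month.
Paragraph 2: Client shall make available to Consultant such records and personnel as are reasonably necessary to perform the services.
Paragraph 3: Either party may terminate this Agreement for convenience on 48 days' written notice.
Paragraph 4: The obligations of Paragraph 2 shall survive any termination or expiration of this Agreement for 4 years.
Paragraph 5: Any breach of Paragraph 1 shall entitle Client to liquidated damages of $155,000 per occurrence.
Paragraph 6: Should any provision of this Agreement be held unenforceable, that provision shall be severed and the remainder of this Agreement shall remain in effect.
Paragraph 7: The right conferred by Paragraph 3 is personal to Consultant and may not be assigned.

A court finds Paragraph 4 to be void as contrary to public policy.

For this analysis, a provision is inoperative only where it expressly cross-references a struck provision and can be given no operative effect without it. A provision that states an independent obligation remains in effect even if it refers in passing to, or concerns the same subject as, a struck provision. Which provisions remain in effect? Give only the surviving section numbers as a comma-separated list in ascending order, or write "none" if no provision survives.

Paragraph 4 is struck. Nothing else in the Agreement is defined by reference to Paragraph 4. Under the severability clause in Paragraph 6, the remaining provisions continue in force. That leaves Paragraph 1, Paragraph 2, Paragraph 3, Paragraph 5, Paragraph 6, and Paragraph 7 in effect.

1, 2, 3, 5, 6, 7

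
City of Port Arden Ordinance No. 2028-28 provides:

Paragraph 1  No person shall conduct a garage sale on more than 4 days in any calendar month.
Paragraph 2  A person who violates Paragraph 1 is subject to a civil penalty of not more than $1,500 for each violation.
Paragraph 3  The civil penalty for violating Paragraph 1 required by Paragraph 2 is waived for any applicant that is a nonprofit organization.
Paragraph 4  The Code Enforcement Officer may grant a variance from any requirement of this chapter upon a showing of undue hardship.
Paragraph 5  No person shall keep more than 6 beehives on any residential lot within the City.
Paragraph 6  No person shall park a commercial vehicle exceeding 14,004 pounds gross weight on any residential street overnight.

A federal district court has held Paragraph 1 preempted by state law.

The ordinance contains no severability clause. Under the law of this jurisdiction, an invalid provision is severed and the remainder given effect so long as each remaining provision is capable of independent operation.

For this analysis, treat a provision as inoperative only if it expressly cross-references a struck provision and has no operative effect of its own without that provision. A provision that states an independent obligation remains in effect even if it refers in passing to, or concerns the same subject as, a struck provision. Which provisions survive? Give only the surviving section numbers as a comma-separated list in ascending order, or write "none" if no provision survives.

4, 5, 6

Paragraph 1 is struck. Paragraph 2 merely fixes the civil penalty for violating Paragraph 1; with Paragraph 1 gone it has nothing to operate on and falls away. Paragraph 3 does nothing except set the nonprofit waiver of the civil penalty for violating Paragraph 1 by reference to Paragraph 2; with Paragraph 2 gone it has no independent effect and is inoperative. Under the stated default rule, only provisions that cannot operate independently fall away; the rest are enforced. The provisions still in force are Paragraph 4, Paragraph 5, and Paragraph 6.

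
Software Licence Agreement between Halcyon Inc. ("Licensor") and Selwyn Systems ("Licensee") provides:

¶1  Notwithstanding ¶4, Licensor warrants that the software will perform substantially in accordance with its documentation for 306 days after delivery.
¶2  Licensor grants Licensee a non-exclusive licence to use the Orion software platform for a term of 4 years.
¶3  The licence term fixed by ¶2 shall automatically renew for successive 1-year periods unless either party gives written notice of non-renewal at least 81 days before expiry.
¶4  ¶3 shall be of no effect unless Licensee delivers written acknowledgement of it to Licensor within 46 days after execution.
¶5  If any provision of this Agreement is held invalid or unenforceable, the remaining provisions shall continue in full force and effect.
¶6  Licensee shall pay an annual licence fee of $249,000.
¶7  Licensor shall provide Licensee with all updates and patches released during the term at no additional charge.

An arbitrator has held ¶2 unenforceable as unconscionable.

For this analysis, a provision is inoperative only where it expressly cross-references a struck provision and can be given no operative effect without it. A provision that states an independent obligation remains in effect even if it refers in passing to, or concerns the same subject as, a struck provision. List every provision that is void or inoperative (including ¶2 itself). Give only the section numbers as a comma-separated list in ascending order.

2, 3, 4

¶2 is struck. ¶3 has no operative effect of its own apart from ¶2 and is therefore inoperative. ¶4 operates only by reference to ¶3, so it falls with ¶3. ¶1 mentions ¶4 but its own obligation stands independently of ¶4, so ¶1 is not affected. ¶5 is a severability clause and preserves every provision that can still be given independent effect. ¶1, ¶5, ¶6, and ¶7 remain in effect.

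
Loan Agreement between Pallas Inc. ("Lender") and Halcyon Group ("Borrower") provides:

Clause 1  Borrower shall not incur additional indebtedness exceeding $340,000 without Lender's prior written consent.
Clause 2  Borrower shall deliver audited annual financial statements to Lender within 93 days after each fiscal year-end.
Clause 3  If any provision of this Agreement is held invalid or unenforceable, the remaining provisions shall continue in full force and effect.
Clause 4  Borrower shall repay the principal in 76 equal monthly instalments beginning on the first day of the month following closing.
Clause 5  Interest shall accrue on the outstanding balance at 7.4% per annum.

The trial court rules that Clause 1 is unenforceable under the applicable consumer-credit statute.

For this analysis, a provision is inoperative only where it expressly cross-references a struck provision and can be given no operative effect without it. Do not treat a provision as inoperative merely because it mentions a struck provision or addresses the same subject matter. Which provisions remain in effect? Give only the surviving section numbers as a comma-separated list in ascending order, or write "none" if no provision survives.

2, 3, 4, 5

Clause 1 is struck. No other provision's operative terms depend on Clause 1. Clause 3 is a severability clause and preserves every provision that can still be given independent effect. Clause 2, Clause 3, Clause 4, and Clause 5 remain in effect.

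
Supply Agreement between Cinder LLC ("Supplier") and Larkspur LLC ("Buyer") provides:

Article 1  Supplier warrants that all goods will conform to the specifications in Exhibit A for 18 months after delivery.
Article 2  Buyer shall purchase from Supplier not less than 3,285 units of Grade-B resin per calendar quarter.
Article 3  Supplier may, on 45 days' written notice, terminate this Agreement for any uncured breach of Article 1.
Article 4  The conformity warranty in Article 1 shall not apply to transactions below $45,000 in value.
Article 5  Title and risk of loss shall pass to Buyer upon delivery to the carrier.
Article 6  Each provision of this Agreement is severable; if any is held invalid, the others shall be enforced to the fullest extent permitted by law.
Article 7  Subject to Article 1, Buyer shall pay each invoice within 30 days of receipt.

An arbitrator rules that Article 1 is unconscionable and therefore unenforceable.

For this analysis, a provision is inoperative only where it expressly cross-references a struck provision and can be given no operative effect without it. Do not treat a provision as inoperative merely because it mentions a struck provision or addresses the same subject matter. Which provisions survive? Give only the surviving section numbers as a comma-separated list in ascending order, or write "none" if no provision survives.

Article 1 is struck. Article 3 has no operative effect of its own apart from Article 1 and is therefore inoperative. Article 4 does nothing except set the carve-out from the conformity warranty by reference to Article 1; with Article 1 gone it has no independent effect and is inoperative. Although Article 7 refers to Article 1, its operative terms do not depend on Article 1, so it remains in effect. Article 6 is a severability clause and preserves every provision that can still be given independent effect. Article 2, Article 5, Article 6, and Article 7 remain in effect.

2, 5, 6, 7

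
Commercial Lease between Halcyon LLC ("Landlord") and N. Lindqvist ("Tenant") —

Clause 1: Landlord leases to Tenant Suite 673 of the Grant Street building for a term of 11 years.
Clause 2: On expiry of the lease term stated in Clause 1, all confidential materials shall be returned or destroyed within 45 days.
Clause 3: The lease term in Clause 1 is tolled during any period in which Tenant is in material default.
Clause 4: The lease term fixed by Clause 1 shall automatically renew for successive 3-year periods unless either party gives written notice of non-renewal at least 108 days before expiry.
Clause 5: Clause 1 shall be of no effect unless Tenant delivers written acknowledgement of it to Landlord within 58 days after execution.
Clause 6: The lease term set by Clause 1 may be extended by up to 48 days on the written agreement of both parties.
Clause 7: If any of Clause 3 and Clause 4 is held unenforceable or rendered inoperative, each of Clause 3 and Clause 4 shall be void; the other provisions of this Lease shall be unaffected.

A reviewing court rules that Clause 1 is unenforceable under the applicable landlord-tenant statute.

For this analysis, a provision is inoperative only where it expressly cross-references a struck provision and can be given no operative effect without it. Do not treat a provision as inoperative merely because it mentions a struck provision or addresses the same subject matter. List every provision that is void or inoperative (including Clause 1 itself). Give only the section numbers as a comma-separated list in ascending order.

Clause 1 is struck. Clause 2 merely fixes the return obligation tied to Clause 1; with Clause 1 gone it has nothing to operate on and falls away. Clause 3 has no operative effect of its own apart from Clause 1 and is therefore inoperative. Clause 4 operates only by reference to Clause 1, so it falls with Clause 1. Clause 5 merely fixes the acknowledgement condition for Clause 1; with Clause 1 gone it has nothing to operate on and falls away. Clause 6 operates only by reference to Clause 1, so it falls with Clause 1. Clause 7 declares Clause 3 and Clause 4 mutually dependent; since one of them has fallen, all of them are of no effect. The remainder continues in force under Clause 7. Only Clause 7 remains in effect.

1, 2, 3, 4, 5, 6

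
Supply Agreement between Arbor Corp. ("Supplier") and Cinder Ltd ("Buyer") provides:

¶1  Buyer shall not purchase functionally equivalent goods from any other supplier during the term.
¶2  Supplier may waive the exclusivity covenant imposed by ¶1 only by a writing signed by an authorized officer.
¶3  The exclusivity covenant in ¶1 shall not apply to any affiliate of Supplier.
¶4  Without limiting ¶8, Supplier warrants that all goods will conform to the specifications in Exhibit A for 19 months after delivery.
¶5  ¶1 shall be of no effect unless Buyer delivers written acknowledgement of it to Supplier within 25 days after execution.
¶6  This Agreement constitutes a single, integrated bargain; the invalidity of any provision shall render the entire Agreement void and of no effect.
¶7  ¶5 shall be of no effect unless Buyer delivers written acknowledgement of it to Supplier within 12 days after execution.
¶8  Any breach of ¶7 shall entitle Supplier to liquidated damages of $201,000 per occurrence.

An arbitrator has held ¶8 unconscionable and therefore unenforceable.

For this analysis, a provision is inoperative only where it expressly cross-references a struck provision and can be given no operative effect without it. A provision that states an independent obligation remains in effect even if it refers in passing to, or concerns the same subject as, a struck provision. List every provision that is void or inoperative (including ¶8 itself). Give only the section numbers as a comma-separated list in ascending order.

1, 2, 3, 4, 5, 6, 7, 8

¶8 is struck. Nothing else in the Agreement is defined by reference to ¶8. ¶6 provides that the Agreement is not severable, so the invalidity of any one provision voids the entire Agreement. No provision of the Agreement survives.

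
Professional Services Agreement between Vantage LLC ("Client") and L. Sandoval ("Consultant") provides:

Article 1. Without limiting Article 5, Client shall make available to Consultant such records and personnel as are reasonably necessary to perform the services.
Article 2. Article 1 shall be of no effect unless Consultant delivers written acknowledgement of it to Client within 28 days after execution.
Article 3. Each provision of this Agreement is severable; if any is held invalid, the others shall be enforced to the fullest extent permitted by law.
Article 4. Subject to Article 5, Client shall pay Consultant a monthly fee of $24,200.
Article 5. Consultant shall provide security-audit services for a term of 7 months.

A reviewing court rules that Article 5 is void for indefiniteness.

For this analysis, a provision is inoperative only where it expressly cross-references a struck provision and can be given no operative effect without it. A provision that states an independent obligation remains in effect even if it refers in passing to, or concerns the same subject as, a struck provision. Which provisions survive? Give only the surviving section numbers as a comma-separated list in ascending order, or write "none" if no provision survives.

Article 5 is struck. Although Article 4 refers to Article 5, its operative terms do not depend on Article 5, so it remains in effect. Article 1 mentions Article 5 but its own obligation stands independently of Article 5, so Article 1 is not affected. Nothing else in the Agreement is defined by reference to Article 5. Under the severability clause in Article 3, the remaining provisions continue in force. The provisions still in force are Article 1, Article 2, Article 3, and Article 4.

1, 2, 3, 4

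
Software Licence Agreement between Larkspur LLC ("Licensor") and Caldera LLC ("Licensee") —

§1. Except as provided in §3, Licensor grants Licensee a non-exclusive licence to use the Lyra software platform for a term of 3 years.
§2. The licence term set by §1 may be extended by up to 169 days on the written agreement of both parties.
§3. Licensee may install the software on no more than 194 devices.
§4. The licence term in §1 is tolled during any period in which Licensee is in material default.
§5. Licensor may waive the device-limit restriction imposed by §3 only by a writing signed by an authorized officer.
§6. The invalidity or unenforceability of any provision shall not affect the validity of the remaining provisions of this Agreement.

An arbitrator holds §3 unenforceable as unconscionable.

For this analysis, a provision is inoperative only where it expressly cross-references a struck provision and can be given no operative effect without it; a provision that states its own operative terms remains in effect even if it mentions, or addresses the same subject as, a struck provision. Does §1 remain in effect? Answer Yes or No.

Yes

§3 is struck. The only function of §5 is the waiver condition for §3, so it cannot stand once §3 is removed. Although §1 refers to §3, its operative terms do not depend on §3, so it remains in effect. §6 is a severability clause and preserves every provision that can still be given independent effect. That leaves §1, §2, §4, and §6 in effect. §1 is among the surviving provisions, so the answer is yes.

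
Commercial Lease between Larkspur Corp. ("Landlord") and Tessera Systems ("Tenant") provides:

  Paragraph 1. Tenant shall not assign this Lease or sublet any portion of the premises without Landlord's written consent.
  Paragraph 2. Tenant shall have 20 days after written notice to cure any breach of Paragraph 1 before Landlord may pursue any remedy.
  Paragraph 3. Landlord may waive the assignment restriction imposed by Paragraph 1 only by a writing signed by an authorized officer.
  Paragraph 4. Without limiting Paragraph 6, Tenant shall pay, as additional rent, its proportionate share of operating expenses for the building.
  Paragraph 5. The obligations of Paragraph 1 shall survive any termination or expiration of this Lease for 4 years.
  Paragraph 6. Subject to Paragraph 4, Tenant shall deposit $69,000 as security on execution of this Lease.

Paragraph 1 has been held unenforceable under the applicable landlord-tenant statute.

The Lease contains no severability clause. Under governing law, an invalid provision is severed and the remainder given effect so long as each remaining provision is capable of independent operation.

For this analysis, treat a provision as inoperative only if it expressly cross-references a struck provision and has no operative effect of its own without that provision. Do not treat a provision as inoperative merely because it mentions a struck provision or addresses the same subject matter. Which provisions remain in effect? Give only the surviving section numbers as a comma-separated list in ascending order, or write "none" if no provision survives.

Paragraph 1 is struck. Paragraph 2 operates only by reference to Paragraph 1, so it falls with Paragraph 1. Paragraph 3 merely fixes the waiver condition for Paragraph 1; with Paragraph 1 gone it has nothing to operate on and falls away. The only function of Paragraph 5 is the survival period for Paragraph 1, so it cannot stand once Paragraph 1 is removed. With no severability clause, the stated default rule severs what cannot stand and enforces each remaining provision that can operate on its own. The provisions still in force are Paragraph 4 and Paragraph 6.

4, 6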